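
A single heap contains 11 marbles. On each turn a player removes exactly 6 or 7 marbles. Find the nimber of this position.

1

Build the Grundy sequence with g(k) = mex{g(k−s) : s ∈ {6, 7}, s ≤ k}:
k:     0  1  2  3  4  5  6  7  8  9 10 11
g(k):  0  0  0  0  0  0  1  1  1  1  1  1
So g(11) = 1.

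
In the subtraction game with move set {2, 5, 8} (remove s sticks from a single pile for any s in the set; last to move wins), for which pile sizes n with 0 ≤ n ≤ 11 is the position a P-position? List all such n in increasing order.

Build the Grundy sequence with g(k) = mex{g(k−s) : s ∈ {2, 5, 8}, s ≤ k}:
k:     0  1  2  3  4  5  6  7  8  9 10 11
g(k):  0  0  1  1  0  2  1  0  2  1  0  0
The P-positions (g = 0) in 0..11 are 0, 1, 4, 7, 10, 11.

0, 1, 4, 7, 10, 11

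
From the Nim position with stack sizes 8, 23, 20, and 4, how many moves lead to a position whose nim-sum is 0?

1

Bitwise XOR of the heap sizes:
  01000  (8)
  10111  (23)
  10100  (20)
  00100  (4)
  -----
  01111  (15)
The overall nim-sum is X = 15. A stack of size p has a winning move iff p XOR X < p (reduce it to p XOR X).
  8: 8 XOR 15 = 7 < 8 — winning move (to 7).
  23: 23 XOR 15 = 24 ≥ 23 — no move.
  20: 20 XOR 15 = 27 ≥ 20 — no move.
  4: 4 XOR 15 = 11 ≥ 4 — no move.
That gives 1 winning move.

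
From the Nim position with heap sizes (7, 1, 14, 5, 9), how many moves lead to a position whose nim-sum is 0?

Nim-sum: 7 ^ 1 ^ 14 ^ 5 ^ 9 = 4.
The overall nim-sum is X = 4. A heap of size p has a winning move iff p XOR X < p (reduce it to p XOR X).
  7: 7 XOR 4 = 3 < 7 — winning move (to 3).
  1: 1 XOR 4 = 5 ≥ 1 — no move.
  14: 14 XOR 4 = 10 < 14 — winning move (to 10).
  5: 5 XOR 4 = 1 < 5 — winning move (to 1).
  9: 9 XOR 4 = 13 ≥ 9 — no move.
That gives 3 winning moves.

3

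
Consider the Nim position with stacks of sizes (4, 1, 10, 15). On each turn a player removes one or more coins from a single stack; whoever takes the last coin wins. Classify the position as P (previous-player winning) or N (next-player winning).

P-position

Write each in binary and XOR column by column:
  0100  (4)
  0001  (1)
  1010  (10)
  1111  (15)
  ----
  0000  (0)
The nim-sum is 0, so this is a P-position: the player to move is in a losing position under optimal play.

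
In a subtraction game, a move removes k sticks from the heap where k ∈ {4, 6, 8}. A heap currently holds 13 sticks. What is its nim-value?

0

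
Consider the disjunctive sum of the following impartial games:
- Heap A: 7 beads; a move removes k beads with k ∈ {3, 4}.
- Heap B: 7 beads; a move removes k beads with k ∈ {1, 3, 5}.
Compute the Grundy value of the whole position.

1

Build the Grundy sequence for heap A with g(k) = mex{g(k−s) : s ∈ {3, 4}, s ≤ k}:
k:     0  1  2  3  4  5  6  7
g(k):  0  0  0  1  1  1  2  0
So g(7) = 0.
Grundy values for heap B (subtraction set {1, 3, 5}):
k:     0  1  2  3  4  5  6  7
g(k):  0  1  0  1  0  1  0  1
So g(7) = 1.
The value of a disjunctive sum is the nim-sum of the parts.
Combined value = 0 XOR 1 = 1.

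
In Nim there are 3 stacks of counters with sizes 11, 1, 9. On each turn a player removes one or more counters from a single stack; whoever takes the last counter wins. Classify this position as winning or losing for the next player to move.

Winning position

Nim-sum: 11 ^ 1 ^ 9 = 3.
The nim-sum is 3 ≠ 0, so this is an N-position: the player to move can win.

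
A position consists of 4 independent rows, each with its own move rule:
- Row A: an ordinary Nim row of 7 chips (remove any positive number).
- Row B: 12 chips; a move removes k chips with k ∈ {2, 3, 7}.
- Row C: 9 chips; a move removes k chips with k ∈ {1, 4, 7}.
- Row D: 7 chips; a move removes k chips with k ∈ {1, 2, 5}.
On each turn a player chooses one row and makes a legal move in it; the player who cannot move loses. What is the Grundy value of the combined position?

6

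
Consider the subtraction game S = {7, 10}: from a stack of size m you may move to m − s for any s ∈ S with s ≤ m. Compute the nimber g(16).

2

Build the Grundy sequence with g(k) = mex{g(k−s) : s ∈ {7, 10}, s ≤ k}:
k:     0  1  2  3  4  5  6  7  8  9 10 11 12 13 14 15 16
g(k):  0  0  0  0  0  0  0  1  1  1  1  1  1  1  2  2  2
So g(16) = 2.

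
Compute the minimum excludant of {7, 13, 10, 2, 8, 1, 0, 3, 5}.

4

The values 0, 1, 2, 3 are all present; 4 is the first non-negative integer missing from the set.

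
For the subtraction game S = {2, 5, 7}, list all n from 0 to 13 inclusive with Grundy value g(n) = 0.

0, 1, 4, 10, 13

Build the Grundy sequence with g(k) = mex{g(k−s) : s ∈ {2, 5, 7}, s ≤ k}:
k:     0  1  2  3  4  5  6  7  8  9 10 11 12 13
g(k):  0  0  1  1  0  2  1  3  2  2  0  3  1  0
The P-positions (g = 0) in 0..13 are 0, 1, 4, 10, 13.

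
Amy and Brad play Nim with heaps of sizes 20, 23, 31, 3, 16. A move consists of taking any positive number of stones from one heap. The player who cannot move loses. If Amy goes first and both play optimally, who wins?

Amy wins

Nim-sum: 20 ⊕ 23 ⊕ 31 ⊕ 3 ⊕ 16 = 15.
The nim-sum is 15 ≠ 0, so this is an N-position: the player to move can win; Amy has a winning move.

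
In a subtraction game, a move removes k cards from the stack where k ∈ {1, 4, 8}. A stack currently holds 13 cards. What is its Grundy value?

1

Build the Grundy sequence with g(k) = mex{g(k−s) : s ∈ {1, 4, 8}, s ≤ k}:
g(0) = mex{} = 0
g(1) = mex{0} = 1
g(2) = mex{1} = 0
g(3) = mex{0} = 1
g(4) = mex{0,1} = 2
g(5) = mex{1,2} = 0
g(6) = mex{0} = 1
g(7) = mex{1} = 0
g(8) = mex{0,2} = 1
g(9) = mex{0,1} = 2
g(10) = mex{0,1,2} = 3
g(11) = mex{0,1,3} = 2
g(12) = mex{1,2} = 0
g(13) = mex{0,2} = 1
So g(13) = 1.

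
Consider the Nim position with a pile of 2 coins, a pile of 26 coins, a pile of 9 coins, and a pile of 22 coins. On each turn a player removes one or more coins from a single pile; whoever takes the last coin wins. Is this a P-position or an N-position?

N-position

In binary:
  00010  (2)
  11010  (26)
  01001  (9)
  10110  (22)
  -----
  00111  (7)
The nim-sum is 7 ≠ 0, so this is an N-position: the player to move can win.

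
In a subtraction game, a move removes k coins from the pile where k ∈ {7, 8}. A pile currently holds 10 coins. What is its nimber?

Build the Grundy sequence with g(k) = mex{g(k−s) : s ∈ {7, 8}, s ≤ k}:
k:     0  1  2  3  4  5  6  7  8  9 10
g(k):  0  0  0  0  0  0  0  1  1  1  1
So g(10) = 1.

1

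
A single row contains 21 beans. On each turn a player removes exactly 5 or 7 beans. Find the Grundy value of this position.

1

Build the Grundy sequence with g(k) = mex{g(k−s) : s ∈ {5, 7}, s ≤ k}:
k:     0  1  2  3  4  5  6  7  8  9 10 11 12 13 14 15 16 17 18 19 20 21
g(k):  0  0  0  0  0  1  1  1  1  1  2  2  0  0  0  0  0  1  1  1  1  1
So g(21) = 1.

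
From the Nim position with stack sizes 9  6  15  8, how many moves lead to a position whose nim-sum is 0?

Bitwise XOR of the heap sizes:
  1001  (9)
  0110  (6)
  1111  (15)
  1000  (8)
  ----
  1000  (8)
The overall nim-sum is X = 8. A stack of size p has a winning move iff p XOR X < p (reduce it to p XOR X).
  9: 9 XOR 8 = 1 < 9 — winning move (to 1).
  6: 6 XOR 8 = 14 ≥ 6 — no move.
  15: 15 XOR 8 = 7 < 15 — winning move (to 7).
  8: 8 XOR 8 = 0 < 8 — winning move (to 0).
That gives 3 winning moves.

3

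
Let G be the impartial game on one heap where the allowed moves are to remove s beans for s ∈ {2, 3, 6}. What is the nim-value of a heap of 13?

Grundy values for subtraction set {2, 3, 6}:
g(0) = mex{} = 0
g(1) = mex{} = 0
g(2) = mex{0} = 1
g(3) = mex{0} = 1
g(4) = mex{0,1} = 2
g(5) = mex{1} = 0
g(6) = mex{0,1,2} = 3
g(7) = mex{0,2} = 1
g(8) = mex{0,1,3} = 2
g(9) = mex{1,3} = 0
g(10) = mex{1,2} = 0
g(11) = mex{0,2} = 1
g(12) = mex{0,3} = 1
g(13) = mex{0,1} = 2
So g(13) = 2.

2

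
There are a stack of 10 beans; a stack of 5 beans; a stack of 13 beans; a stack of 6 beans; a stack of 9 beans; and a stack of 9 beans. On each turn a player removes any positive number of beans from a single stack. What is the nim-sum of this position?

Compute the nim-sum pairwise:
10 ⊕ 5 = 15
15 ⊕ 13 = 2
2 ⊕ 6 = 4
4 ⊕ 9 = 13
13 ⊕ 9 = 4

4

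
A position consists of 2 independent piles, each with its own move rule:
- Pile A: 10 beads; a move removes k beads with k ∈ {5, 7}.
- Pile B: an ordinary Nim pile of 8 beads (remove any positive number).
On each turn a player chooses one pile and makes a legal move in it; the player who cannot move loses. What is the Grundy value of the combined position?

10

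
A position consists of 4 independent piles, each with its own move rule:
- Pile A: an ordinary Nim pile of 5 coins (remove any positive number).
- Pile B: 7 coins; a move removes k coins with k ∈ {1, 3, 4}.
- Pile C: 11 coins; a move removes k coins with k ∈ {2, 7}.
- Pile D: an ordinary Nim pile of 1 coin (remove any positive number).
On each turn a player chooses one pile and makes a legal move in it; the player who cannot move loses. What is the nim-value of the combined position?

5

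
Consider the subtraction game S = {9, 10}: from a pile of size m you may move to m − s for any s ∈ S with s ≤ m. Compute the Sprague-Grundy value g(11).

1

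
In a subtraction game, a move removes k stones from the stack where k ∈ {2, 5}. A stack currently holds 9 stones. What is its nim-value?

1

Compute g(0), g(1), … for moves {2, 5}:
k:     0  1  2  3  4  5  6  7  8  9
g(k):  0  0  1  1  0  2  1  0  0  1
So g(9) = 1.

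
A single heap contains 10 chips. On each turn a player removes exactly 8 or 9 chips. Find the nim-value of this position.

Compute g(0), g(1), … for moves {8, 9}:
k:     0  1  2  3  4  5  6  7  8  9 10
g(k):  0  0  0  0  0  0  0  0  1  1  1
So g(10) = 1.

1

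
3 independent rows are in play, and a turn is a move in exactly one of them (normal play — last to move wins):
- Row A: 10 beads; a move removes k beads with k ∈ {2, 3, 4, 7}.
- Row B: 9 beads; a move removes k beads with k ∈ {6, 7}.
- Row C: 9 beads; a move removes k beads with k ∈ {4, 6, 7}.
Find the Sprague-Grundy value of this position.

For row A, compute g(0), g(1), … with moves {2, 3, 4, 7}:
g(0) = mex{} = 0
g(1) = mex{} = 0
g(2) = mex{0} = 1
g(3) = mex{0} = 1
g(4) = mex{0,1} = 2
g(5) = mex{0,1} = 2
g(6) = mex{1,2} = 0
g(7) = mex{0,1,2} = 3
g(8) = mex{0,2} = 1
g(9) = mex{0,1,2,3} = 4
g(10) = mex{0,1,3} = 2
So g(10) = 2.
Build the Grundy sequence for row B with g(k) = mex{g(k−s) : s ∈ {6, 7}, s ≤ k}:
g(0) = mex{} = 0
g(1) = mex{} = 0
g(2) = mex{} = 0
g(3) = mex{} = 0
g(4) = mex{} = 0
g(5) = mex{} = 0
g(6) = mex{0} = 1
g(7) = mex{0} = 1
g(8) = mex{0} = 1
g(9) = mex{0} = 1
So g(9) = 1.
Grundy values for row C (subtraction set {4, 6, 7}):
k:     0  1  2  3  4  5  6  7  8  9
g(k):  0  0  0  0  1  1  1  1  2  2
So g(9) = 2.
By the Sprague-Grundy theorem, the Grundy value of a sum of independent games is the XOR of the component values.
Combined value = 2 ⊕ 1 ⊕ 2 = 1.

1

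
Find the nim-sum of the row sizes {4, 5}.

1

Nim-sum: 4 ⊕ 5 = 1.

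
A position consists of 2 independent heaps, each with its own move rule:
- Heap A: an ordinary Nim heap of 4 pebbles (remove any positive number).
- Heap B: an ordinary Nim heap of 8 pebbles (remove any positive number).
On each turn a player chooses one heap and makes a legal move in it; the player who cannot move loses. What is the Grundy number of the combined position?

12

Heap A is a plain Nim heap of size 4, so its Grundy value is 4.
Heap B is a plain Nim heap of size 8, so its Grundy value is 8.
By the Sprague-Grundy theorem, the Grundy value of a sum of independent games is the XOR of the component values.
Combined value = 4 ⊕ 8 = 12.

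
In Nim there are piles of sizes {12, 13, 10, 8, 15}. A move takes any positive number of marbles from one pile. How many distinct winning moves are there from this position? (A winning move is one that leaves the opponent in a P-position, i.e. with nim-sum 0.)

Write each in binary and XOR column by column:
  1100  (12)
  1101  (13)
  1010  (10)
  1000  (8)
  1111  (15)
  ----
  1100  (12)
The overall nim-sum is X = 12. A pile of size p has a winning move iff p XOR X < p (reduce it to p XOR X).
  12: 12 XOR 12 = 0 < 12 — winning move (to 0).
  13: 13 XOR 12 = 1 < 13 — winning move (to 1).
  10: 10 XOR 12 = 6 < 10 — winning move (to 6).
  8: 8 XOR 12 = 4 < 8 — winning move (to 4).
  15: 15 XOR 12 = 3 < 15 — winning move (to 3).
That gives 5 winning moves.

5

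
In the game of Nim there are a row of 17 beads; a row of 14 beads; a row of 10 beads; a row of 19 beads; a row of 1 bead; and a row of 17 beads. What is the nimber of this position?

22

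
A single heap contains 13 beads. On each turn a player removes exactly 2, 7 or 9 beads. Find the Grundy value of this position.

2

Build the Grundy sequence with g(k) = mex{g(k−s) : s ∈ {2, 7, 9}, s ≤ k}:
g(0) = mex{} = 0
g(1) = mex{} = 0
g(2) = mex{0} = 1
g(3) = mex{0} = 1
g(4) = mex{1} = 0
g(5) = mex{1} = 0
g(6) = mex{0} = 1
g(7) = mex{0} = 1
g(8) = mex{0,1} = 2
g(9) = mex{0,1} = 2
g(10) = mex{0,1,2} = 3
g(11) = mex{0,1,2} = 3
g(12) = mex{0,1,3} = 2
g(13) = mex{0,1,3} = 2
So g(13) = 2.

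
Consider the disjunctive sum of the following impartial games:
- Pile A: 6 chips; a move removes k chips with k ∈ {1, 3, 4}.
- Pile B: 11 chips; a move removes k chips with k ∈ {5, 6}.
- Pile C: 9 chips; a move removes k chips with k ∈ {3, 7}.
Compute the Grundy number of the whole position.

For pile A, compute g(0), g(1), … with moves {1, 3, 4}:
g(0) = mex{} = 0
g(1) = mex{0} = 1
g(2) = mex{1} = 0
g(3) = mex{0} = 1
g(4) = mex{0,1} = 2
g(5) = mex{0,1,2} = 3
g(6) = mex{0,1,3} = 2
So g(6) = 2.
Grundy values for pile B (subtraction set {5, 6}):
g(0) = mex{} = 0
g(1) = mex{} = 0
g(2) = mex{} = 0
g(3) = mex{} = 0
g(4) = mex{} = 0
g(5) = mex{0} = 1
g(6) = mex{0} = 1
g(7) = mex{0} = 1
g(8) = mex{0} = 1
g(9) = mex{0} = 1
g(10) = mex{0,1} = 2
g(11) = mex{1} = 0
So g(11) = 0.
Grundy values for pile C (subtraction set {3, 7}):
g(0) = mex{} = 0
g(1) = mex{} = 0
g(2) = mex{} = 0
g(3) = mex{0} = 1
g(4) = mex{0} = 1
g(5) = mex{0} = 1
g(6) = mex{1} = 0
g(7) = mex{0,1} = 2
g(8) = mex{0,1} = 2
g(9) = mex{0} = 1
So g(9) = 1.
The value of a disjunctive sum is the nim-sum of the parts.
Combined value = 2 XOR 0 XOR 1 = 3.

3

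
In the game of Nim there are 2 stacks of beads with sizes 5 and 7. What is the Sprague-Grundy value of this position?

2

Nim-sum: 5 ⊕ 7 = 2.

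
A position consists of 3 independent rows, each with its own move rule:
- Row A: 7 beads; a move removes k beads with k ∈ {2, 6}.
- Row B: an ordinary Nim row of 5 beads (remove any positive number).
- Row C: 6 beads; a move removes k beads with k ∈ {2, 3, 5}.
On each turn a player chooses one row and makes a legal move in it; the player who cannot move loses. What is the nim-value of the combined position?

7

Build the Grundy sequence for row A with g(k) = mex{g(k−s) : s ∈ {2, 6}, s ≤ k}:
g(0) = mex{} = 0
g(1) = mex{} = 0
g(2) = mex{0} = 1
g(3) = mex{0} = 1
g(4) = mex{1} = 0
g(5) = mex{1} = 0
g(6) = mex{0} = 1
g(7) = mex{0} = 1
So g(7) = 1.
Row B is a plain Nim row of size 5, so its Grundy value is 5.
Grundy values for row C (subtraction set {2, 3, 5}):
g(0) = mex{} = 0
g(1) = mex{} = 0
g(2) = mex{0} = 1
g(3) = mex{0} = 1
g(4) = mex{0,1} = 2
g(5) = mex{0,1} = 2
g(6) = mex{0,1,2} = 3
So g(6) = 3.
By the Sprague-Grundy theorem, the Grundy value of a sum of independent games is the XOR of the component values.
Combined value = 1 ⊕ 5 ⊕ 3 = 7.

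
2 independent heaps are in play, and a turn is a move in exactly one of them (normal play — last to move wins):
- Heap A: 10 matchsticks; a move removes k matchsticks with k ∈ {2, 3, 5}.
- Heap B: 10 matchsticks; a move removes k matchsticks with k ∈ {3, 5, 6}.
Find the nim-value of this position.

1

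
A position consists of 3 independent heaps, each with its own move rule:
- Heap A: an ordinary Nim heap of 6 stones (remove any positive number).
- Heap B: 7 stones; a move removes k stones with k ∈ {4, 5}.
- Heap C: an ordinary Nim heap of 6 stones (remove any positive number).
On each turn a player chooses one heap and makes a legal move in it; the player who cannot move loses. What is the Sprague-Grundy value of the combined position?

Heap A is a plain Nim heap of size 6, so its Grundy value is 6.
For heap B, compute g(0), g(1), … with moves {4, 5}:
k:     0  1  2  3  4  5  6  7
g(k):  0  0  0  0  1  1  1  1
So g(7) = 1.
Heap C is a plain Nim heap of size 6, so its Grundy value is 6.
By the Sprague-Grundy theorem, the Grundy value of a sum of independent games is the XOR of the component values.
Combined value = 6 XOR 1 XOR 6 = 1.

1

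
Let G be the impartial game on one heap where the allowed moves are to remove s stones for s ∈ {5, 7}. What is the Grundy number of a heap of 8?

1

Compute g(0), g(1), … for moves {5, 7}:
g(0) = mex{} = 0
g(1) = mex{} = 0
g(2) = mex{} = 0
g(3) = mex{} = 0
g(4) = mex{} = 0
g(5) = mex{0} = 1
g(6) = mex{0} = 1
g(7) = mex{0} = 1
g(8) = mex{0} = 1
So g(8) = 1.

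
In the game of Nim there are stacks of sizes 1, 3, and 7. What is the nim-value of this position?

Compute the nim-sum pairwise:
1 XOR 3 = 2
2 XOR 7 = 5

5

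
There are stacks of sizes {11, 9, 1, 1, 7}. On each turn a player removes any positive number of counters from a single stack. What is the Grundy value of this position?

5

Nim-sum: 11 ^ 9 ^ 1 ^ 1 ^ 7 = 5.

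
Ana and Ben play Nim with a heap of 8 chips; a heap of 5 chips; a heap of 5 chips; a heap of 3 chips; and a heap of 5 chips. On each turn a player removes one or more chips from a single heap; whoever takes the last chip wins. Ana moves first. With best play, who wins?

Ana wins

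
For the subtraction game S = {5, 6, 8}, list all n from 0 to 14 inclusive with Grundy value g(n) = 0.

0, 1, 2, 3, 4, 13, 14

Build the Grundy sequence with g(k) = mex{g(k−s) : s ∈ {5, 6, 8}, s ≤ k}:
g(0) = mex{} = 0
g(1) = mex{} = 0
g(2) = mex{} = 0
g(3) = mex{} = 0
g(4) = mex{} = 0
g(5) = mex{0} = 1
g(6) = mex{0} = 1
g(7) = mex{0} = 1
g(8) = mex{0} = 1
g(9) = mex{0} = 1
g(10) = mex{0,1} = 2
g(11) = mex{0,1} = 2
g(12) = mex{0,1} = 2
g(13) = mex{1} = 0
g(14) = mex{1} = 0
The P-positions (g = 0) in 0..14 are 0, 1, 2, 3, 4, 13, 14.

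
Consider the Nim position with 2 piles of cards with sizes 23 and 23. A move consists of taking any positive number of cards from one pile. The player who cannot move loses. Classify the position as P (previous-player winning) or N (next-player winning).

P-position

In binary:
  10111  (23)
  10111  (23)
  -----
  00000  (0)
The nim-sum is 0, so this is a P-position: the player to move is in a losing position under optimal play.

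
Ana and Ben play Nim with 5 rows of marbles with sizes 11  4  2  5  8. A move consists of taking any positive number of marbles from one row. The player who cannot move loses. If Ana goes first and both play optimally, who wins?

Ben wins

Compute the nim-sum pairwise:
11 ⊕ 4 = 15
15 ⊕ 2 = 13
13 ⊕ 5 = 8
8 ⊕ 8 = 0
The nim-sum is 0, so this is a P-position: the player to move is in a losing position under optimal play; Ana is about to move from it and so loses — Ben wins.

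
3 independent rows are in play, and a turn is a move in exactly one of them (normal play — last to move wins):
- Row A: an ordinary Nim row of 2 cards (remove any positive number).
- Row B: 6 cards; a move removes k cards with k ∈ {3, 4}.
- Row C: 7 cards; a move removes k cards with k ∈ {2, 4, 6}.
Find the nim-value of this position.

3

Row A is a plain Nim row of size 2, so its Grundy value is 2.
Grundy values for row B (subtraction set {3, 4}):
g(0) = mex{} = 0
g(1) = mex{} = 0
g(2) = mex{} = 0
g(3) = mex{0} = 1
g(4) = mex{0} = 1
g(5) = mex{0} = 1
g(6) = mex{0,1} = 2
So g(6) = 2.
Grundy values for row C (subtraction set {2, 4, 6}):
k:     0  1  2  3  4  5  6  7
g(k):  0  0  1  1  2  2  3  3
So g(7) = 3.
The value of a disjunctive sum is the nim-sum of the parts.
Combined value = 2 XOR 2 XOR 3 = 3.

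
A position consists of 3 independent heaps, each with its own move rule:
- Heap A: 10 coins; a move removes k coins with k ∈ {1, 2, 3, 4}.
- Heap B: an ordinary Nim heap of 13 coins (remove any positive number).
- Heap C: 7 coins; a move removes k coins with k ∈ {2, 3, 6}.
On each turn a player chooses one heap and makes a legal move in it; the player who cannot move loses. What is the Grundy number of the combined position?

For heap A, compute g(0), g(1), … with moves {1, 2, 3, 4}:
g(0) = mex{} = 0
g(1) = mex{0} = 1
g(2) = mex{0,1} = 2
g(3) = mex{0,1,2} = 3
g(4) = mex{0,1,2,3} = 4
g(5) = mex{1,2,3,4} = 0
g(6) = mex{0,2,3,4} = 1
g(7) = mex{0,1,3,4} = 2
g(8) = mex{0,1,2,4} = 3
g(9) = mex{0,1,2,3} = 4
g(10) = mex{1,2,3,4} = 0
So g(10) = 0.
Heap B is a plain Nim heap of size 13, so its Grundy value is 13.
For heap C, compute g(0), g(1), … with moves {2, 3, 6}:
g(0) = mex{} = 0
g(1) = mex{} = 0
g(2) = mex{0} = 1
g(3) = mex{0} = 1
g(4) = mex{0,1} = 2
g(5) = mex{1} = 0
g(6) = mex{0,1,2} = 3
g(7) = mex{0,2} = 1
So g(7) = 1.
The value of a disjunctive sum is the nim-sum of the parts.
Combined value = 0 ⊕ 13 ⊕ 1 = 12.

12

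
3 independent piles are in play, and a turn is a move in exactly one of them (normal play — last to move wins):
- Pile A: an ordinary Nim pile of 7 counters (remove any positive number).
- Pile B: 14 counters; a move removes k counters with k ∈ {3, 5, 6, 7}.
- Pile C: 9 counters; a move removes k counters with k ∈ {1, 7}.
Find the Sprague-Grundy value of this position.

7

Pile A is a plain Nim pile of size 7, so its Grundy value is 7.
Build the Grundy sequence for pile B with g(k) = mex{g(k−s) : s ∈ {3, 5, 6, 7}, s ≤ k}:
k:     0  1  2  3  4  5  6  7  8  9 10 11 12 13 14
g(k):  0  0  0  1  1  1  2  2  2  3  0  0  0  1  1
So g(14) = 1.
Build the Grundy sequence for pile C with g(k) = mex{g(k−s) : s ∈ {1, 7}, s ≤ k}:
k:     0  1  2  3  4  5  6  7  8  9
g(k):  0  1  0  1  0  1  0  1  0  1
So g(9) = 1.
The value of a disjunctive sum is the nim-sum of the parts.
Combined value = 7 ⊕ 1 ⊕ 1 = 7.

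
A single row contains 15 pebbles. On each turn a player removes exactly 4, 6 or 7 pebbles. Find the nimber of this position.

Grundy values for subtraction set {4, 6, 7}:
k:     0  1  2  3  4  5  6  7  8  9 10 11 12 13 14 15
g(k):  0  0  0  0  1  1  1  1  2  2  2  0  0  0  0  1
So g(15) = 1.

1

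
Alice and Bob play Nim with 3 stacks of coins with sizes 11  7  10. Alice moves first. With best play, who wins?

Alice wins

Compute the nim-sum pairwise:
11 ⊕ 7 = 12
12 ⊕ 10 = 6
The nim-sum is 6 ≠ 0, so this is an N-position: the player to move can win; Alice has a winning move.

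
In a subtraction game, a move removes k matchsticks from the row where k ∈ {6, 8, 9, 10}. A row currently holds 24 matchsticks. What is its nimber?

1

Compute g(0), g(1), … for moves {6, 8, 9, 10}:
k:     0  1  2  3  4  5  6  7  8  9 10 11 12 13 14 15 16 17 18 19 20 21 22 23 24
g(k):  0  0  0  0  0  0  1  1  1  1  1  1  2  2  2  2  0  0  0  0  0  0  1  1  1
So g(24) = 1.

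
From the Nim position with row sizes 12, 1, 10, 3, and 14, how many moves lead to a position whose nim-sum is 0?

3

Compute the nim-sum pairwise:
12 ^ 1 = 13
13 ^ 10 = 7
7 ^ 3 = 4
4 ^ 14 = 10
The overall nim-sum is X = 10. A row of size p has a winning move iff p XOR X < p (reduce it to p XOR X).
  12: 12 XOR 10 = 6 < 12 — winning move (to 6).
  1: 1 XOR 10 = 11 ≥ 1 — no move.
  10: 10 XOR 10 = 0 < 10 — winning move (to 0).
  3: 3 XOR 10 = 9 ≥ 3 — no move.
  14: 14 XOR 10 = 4 < 14 — winning move (to 4).
That gives 3 winning moves.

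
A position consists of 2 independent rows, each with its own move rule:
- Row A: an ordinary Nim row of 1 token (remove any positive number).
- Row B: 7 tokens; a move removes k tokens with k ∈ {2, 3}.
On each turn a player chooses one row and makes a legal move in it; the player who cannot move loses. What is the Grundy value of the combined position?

0

Row A is a plain Nim row of size 1, so its Grundy value is 1.
Grundy values for row B (subtraction set {2, 3}):
g(0) = mex{} = 0
g(1) = mex{} = 0
g(2) = mex{0} = 1
g(3) = mex{0} = 1
g(4) = mex{0,1} = 2
g(5) = mex{1} = 0
g(6) = mex{1,2} = 0
g(7) = mex{0,2} = 1
So g(7) = 1.
The value of a disjunctive sum is the nim-sum of the parts.
Combined value = 1 XOR 1 = 0.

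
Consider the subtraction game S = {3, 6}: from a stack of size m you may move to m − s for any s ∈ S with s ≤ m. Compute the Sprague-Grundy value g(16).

Compute g(0), g(1), … for moves {3, 6}:
k:     0  1  2  3  4  5  6  7  8  9 10 11 12 13 14 15 16
g(k):  0  0  0  1  1  1  2  2  2  0  0  0  1  1  1  2  2
So g(16) = 2.

2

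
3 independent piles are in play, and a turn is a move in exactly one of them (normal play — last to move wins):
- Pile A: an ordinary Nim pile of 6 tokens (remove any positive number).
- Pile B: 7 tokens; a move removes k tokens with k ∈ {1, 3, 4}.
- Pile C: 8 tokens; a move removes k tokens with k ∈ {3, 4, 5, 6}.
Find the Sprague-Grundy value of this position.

4

Pile A is a plain Nim pile of size 6, so its Grundy value is 6.
For pile B, compute g(0), g(1), … with moves {1, 3, 4}:
k:     0  1  2  3  4  5  6  7
g(k):  0  1  0  1  2  3  2  0
So g(7) = 0.
For pile C, compute g(0), g(1), … with moves {3, 4, 5, 6}:
g(0) = mex{} = 0
g(1) = mex{} = 0
g(2) = mex{} = 0
g(3) = mex{0} = 1
g(4) = mex{0} = 1
g(5) = mex{0} = 1
g(6) = mex{0,1} = 2
g(7) = mex{0,1} = 2
g(8) = mex{0,1} = 2
So g(8) = 2.
The value of a disjunctive sum is the nim-sum of the parts.
Combined value = 6 ⊕ 0 ⊕ 2 = 4.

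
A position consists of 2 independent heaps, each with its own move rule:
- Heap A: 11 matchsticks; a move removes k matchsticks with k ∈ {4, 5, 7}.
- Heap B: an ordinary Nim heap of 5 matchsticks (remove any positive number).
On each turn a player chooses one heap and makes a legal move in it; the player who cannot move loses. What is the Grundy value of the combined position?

5

Grundy values for heap A (subtraction set {4, 5, 7}):
g(0) = mex{} = 0
g(1) = mex{} = 0
g(2) = mex{} = 0
g(3) = mex{} = 0
g(4) = mex{0} = 1
g(5) = mex{0} = 1
g(6) = mex{0} = 1
g(7) = mex{0} = 1
g(8) = mex{0,1} = 2
g(9) = mex{0,1} = 2
g(10) = mex{0,1} = 2
g(11) = mex{1} = 0
So g(11) = 0.
Heap B is a plain Nim heap of size 5, so its Grundy value is 5.
By the Sprague-Grundy theorem, the Grundy value of a sum of independent games is the XOR of the component values.
Combined value = 0 XOR 5 = 5.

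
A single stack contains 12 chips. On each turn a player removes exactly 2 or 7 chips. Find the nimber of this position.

1

Build the Grundy sequence with g(k) = mex{g(k−s) : s ∈ {2, 7}, s ≤ k}:
k:     0  1  2  3  4  5  6  7  8  9 10 11 12
g(k):  0  0  1  1  0  0  1  1  2  0  0  1  1
So g(12) = 1.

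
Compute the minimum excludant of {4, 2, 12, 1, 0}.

The values 0, 1, 2 are all present; 3 is the first non-negative integer missing from the set.

3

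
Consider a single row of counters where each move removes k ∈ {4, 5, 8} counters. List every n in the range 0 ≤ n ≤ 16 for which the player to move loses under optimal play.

0, 1, 2, 3, 12, 13, 14, 15

Build the Grundy sequence with g(k) = mex{g(k−s) : s ∈ {4, 5, 8}, s ≤ k}:
k:     0  1  2  3  4  5  6  7  8  9 10 11 12 13 14 15 16
g(k):  0  0  0  0  1  1  1  1  2  2  2  2  0  0  0  0  1
The P-positions (g = 0) in 0..16 are 0, 1, 2, 3, 12, 13, 14, 15.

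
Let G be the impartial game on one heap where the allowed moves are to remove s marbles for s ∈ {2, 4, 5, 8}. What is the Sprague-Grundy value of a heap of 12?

1

Compute g(0), g(1), … for moves {2, 4, 5, 8}:
k:     0  1  2  3  4  5  6  7  8  9 10 11 12
g(k):  0  0  1  1  2  2  3  0  4  1  0  2  1
So g(12) = 1.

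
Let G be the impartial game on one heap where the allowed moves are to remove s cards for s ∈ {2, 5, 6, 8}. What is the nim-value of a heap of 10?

Build the Grundy sequence with g(k) = mex{g(k−s) : s ∈ {2, 5, 6, 8}, s ≤ k}:
k:     0  1  2  3  4  5  6  7  8  9 10
g(k):  0  0  1  1  0  2  1  3  2  2  3
So g(10) = 3.

3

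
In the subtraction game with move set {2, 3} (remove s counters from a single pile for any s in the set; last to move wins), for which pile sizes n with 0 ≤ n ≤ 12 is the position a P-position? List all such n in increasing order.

0, 1, 5, 6, 10, 11

Compute g(0), g(1), … for moves {2, 3}:
k:     0  1  2  3  4  5  6  7  8  9 10 11 12
g(k):  0  0  1  1  2  0  0  1  1  2  0  0  1
The P-positions (g = 0) in 0..12 are 0, 1, 5, 6, 10, 11.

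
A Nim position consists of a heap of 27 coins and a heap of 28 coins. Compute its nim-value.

Nim-sum: 27 ⊕ 28 = 7.

7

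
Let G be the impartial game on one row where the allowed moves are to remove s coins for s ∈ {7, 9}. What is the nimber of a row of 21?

Grundy values for subtraction set {7, 9}:
k:     0  1  2  3  4  5  6  7  8  9 10 11 12 13 14 15 16 17 18 19 20 21
g(k):  0  0  0  0  0  0  0  1  1  1  1  1  1  1  2  2  0  0  0  0  0  0
So g(21) = 0.

0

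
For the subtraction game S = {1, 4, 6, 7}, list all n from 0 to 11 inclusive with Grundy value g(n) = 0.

0, 2, 5, 10

Grundy values for subtraction set {1, 4, 6, 7}:
g(0) = mex{} = 0
g(1) = mex{0} = 1
g(2) = mex{1} = 0
g(3) = mex{0} = 1
g(4) = mex{0,1} = 2
g(5) = mex{1,2} = 0
g(6) = mex{0} = 1
g(7) = mex{0,1} = 2
g(8) = mex{0,1,2} = 3
g(9) = mex{0,1,3} = 2
g(10) = mex{1,2} = 0
g(11) = mex{0,2} = 1
The P-positions (g = 0) in 0..11 are 0, 2, 5, 10.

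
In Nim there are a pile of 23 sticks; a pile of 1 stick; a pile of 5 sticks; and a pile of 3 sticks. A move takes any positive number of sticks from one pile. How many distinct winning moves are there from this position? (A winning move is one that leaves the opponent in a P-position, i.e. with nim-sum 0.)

1

Write each in binary and XOR column by column:
  10111  (23)
  00001  (1)
  00101  (5)
  00011  (3)
  -----
  10000  (16)
The overall nim-sum is X = 16. A pile of size p has a winning move iff p XOR X < p (reduce it to p XOR X).
  23: 23 XOR 16 = 7 < 23 — winning move (to 7).
  1: 1 XOR 16 = 17 ≥ 1 — no move.
  5: 5 XOR 16 = 21 ≥ 5 — no move.
  3: 3 XOR 16 = 19 ≥ 3 — no move.
That gives 1 winning move.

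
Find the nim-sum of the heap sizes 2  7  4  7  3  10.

15

Nim-sum: 2 ^ 7 ^ 4 ^ 7 ^ 3 ^ 10 = 15.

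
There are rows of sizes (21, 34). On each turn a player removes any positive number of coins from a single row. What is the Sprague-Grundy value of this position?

Write each in binary and XOR column by column:
  010101  (21)
  100010  (34)
  ------
  110111  (55)

55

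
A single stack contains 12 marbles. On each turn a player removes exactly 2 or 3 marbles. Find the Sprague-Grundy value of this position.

Build the Grundy sequence with g(k) = mex{g(k−s) : s ∈ {2, 3}, s ≤ k}:
g(0) = mex{} = 0
g(1) = mex{} = 0
g(2) = mex{0} = 1
g(3) = mex{0} = 1
g(4) = mex{0,1} = 2
g(5) = mex{1} = 0
g(6) = mex{1,2} = 0
g(7) = mex{0,2} = 1
g(8) = mex{0} = 1
g(9) = mex{0,1} = 2
g(10) = mex{1} = 0
g(11) = mex{1,2} = 0
g(12) = mex{0,2} = 1
So g(12) = 1.

1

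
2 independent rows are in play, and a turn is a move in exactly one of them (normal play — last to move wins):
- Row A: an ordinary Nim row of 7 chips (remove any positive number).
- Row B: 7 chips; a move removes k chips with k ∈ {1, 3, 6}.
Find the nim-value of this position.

Row A is a plain Nim row of size 7, so its Grundy value is 7.
For row B, compute g(0), g(1), … with moves {1, 3, 6}:
g(0) = mex{} = 0
g(1) = mex{0} = 1
g(2) = mex{1} = 0
g(3) = mex{0} = 1
g(4) = mex{1} = 0
g(5) = mex{0} = 1
g(6) = mex{0,1} = 2
g(7) = mex{0,1,2} = 3
So g(7) = 3.
The value of a disjunctive sum is the nim-sum of the parts.
Combined value = 7 XOR 3 = 4.

4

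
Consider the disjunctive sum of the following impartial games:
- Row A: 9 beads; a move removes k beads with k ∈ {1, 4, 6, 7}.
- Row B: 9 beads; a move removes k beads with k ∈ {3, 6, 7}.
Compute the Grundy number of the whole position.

1

Grundy values for row A (subtraction set {1, 4, 6, 7}):
k:     0  1  2  3  4  5  6  7  8  9
g(k):  0  1  0  1  2  0  1  2  3  2
So g(9) = 2.
For row B, compute g(0), g(1), … with moves {3, 6, 7}:
k:     0  1  2  3  4  5  6  7  8  9
g(k):  0  0  0  1  1  1  2  2  2  3
So g(9) = 3.
By the Sprague-Grundy theorem, the Grundy value of a sum of independent games is the XOR of the component values.
Combined value = 2 ⊕ 3 = 1.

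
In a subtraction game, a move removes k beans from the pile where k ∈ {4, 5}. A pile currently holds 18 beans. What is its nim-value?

0

Grundy values for subtraction set {4, 5}:
k:     0  1  2  3  4  5  6  7  8  9 10 11 12 13 14 15 16 17 18
g(k):  0  0  0  0  1  1  1  1  2  0  0  0  0  1  1  1  1  2  0
So g(18) = 0.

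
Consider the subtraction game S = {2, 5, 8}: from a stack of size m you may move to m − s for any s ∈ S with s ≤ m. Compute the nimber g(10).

Build the Grundy sequence with g(k) = mex{g(k−s) : s ∈ {2, 5, 8}, s ≤ k}:
k:     0  1  2  3  4  5  6  7  8  9 10
g(k):  0  0  1  1  0  2  1  0  2  1  0
So g(10) = 0.

0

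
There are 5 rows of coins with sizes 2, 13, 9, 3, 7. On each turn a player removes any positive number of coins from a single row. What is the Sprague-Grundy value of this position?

Compute the nim-sum pairwise:
2 ^ 13 = 15
15 ^ 9 = 6
6 ^ 3 = 5
5 ^ 7 = 2

2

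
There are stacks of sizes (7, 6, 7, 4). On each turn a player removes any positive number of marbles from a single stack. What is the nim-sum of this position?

2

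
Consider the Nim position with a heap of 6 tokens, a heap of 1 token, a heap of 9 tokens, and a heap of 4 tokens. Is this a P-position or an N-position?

N-position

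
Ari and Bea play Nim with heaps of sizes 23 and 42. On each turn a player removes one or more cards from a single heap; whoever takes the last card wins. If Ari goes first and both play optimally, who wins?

Compute the nim-sum pairwise:
23 ⊕ 42 = 61
The nim-sum is 61 ≠ 0, so this is an N-position: the player to move can win; Ari has a winning move.

Ari wins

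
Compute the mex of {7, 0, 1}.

The values 0, 1 are all present; 2 is the first non-negative integer missing from the set.

2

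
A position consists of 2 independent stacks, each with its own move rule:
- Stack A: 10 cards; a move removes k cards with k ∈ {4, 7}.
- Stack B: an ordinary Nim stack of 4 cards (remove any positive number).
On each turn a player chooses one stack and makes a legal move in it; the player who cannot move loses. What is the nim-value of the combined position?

6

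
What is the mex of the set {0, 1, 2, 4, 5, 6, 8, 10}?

3

The values 0, 1, 2 are all present; 3 is the first non-negative integer missing from the set.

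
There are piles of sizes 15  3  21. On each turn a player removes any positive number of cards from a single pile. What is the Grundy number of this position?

Bitwise XOR of the heap sizes:
  01111  (15)
  00011  (3)
  10101  (21)
  -----
  11001  (25)

25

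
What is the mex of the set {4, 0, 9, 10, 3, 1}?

2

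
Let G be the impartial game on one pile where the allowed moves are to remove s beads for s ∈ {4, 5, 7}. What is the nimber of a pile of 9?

Compute g(0), g(1), … for moves {4, 5, 7}:
g(0) = mex{} = 0
g(1) = mex{} = 0
g(2) = mex{} = 0
g(3) = mex{} = 0
g(4) = mex{0} = 1
g(5) = mex{0} = 1
g(6) = mex{0} = 1
g(7) = mex{0} = 1
g(8) = mex{0,1} = 2
g(9) = mex{0,1} = 2
So g(9) = 2.

2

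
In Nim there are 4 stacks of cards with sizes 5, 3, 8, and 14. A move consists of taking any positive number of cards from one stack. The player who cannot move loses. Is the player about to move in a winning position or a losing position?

Write each in binary and XOR column by column:
  0101  (5)
  0011  (3)
  1000  (8)
  1110  (14)
  ----
  0000  (0)
The nim-sum is 0, so this is a P-position: the player to move is in a losing position under optimal play.

Losing position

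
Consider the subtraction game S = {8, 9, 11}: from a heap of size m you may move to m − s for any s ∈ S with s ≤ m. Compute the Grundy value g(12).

Grundy values for subtraction set {8, 9, 11}:
k:     0  1  2  3  4  5  6  7  8  9 10 11 12
g(k):  0  0  0  0  0  0  0  0  1  1  1  1  1
So g(12) = 1.

1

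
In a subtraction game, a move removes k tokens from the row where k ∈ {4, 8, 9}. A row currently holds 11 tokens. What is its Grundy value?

Grundy values for subtraction set {4, 8, 9}:
g(0) = mex{} = 0
g(1) = mex{} = 0
g(2) = mex{} = 0
g(3) = mex{} = 0
g(4) = mex{0} = 1
g(5) = mex{0} = 1
g(6) = mex{0} = 1
g(7) = mex{0} = 1
g(8) = mex{0,1} = 2
g(9) = mex{0,1} = 2
g(10) = mex{0,1} = 2
g(11) = mex{0,1} = 2
So g(11) = 2.

2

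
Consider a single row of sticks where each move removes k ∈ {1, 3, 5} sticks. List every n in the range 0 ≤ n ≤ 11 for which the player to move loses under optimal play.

Compute g(0), g(1), … for moves {1, 3, 5}:
k:     0  1  2  3  4  5  6  7  8  9 10 11
g(k):  0  1  0  1  0  1  0  1  0  1  0  1
The P-positions (g = 0) in 0..11 are 0, 2, 4, 6, 8, 10.

0, 2, 4, 6, 8, 10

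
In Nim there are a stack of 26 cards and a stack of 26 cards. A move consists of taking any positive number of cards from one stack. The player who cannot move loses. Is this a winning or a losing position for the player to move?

Nim-sum: 26 ⊕ 26 = 0.
The nim-sum is 0, so this is a P-position: the player to move is in a losing position under optimal play.

Losing position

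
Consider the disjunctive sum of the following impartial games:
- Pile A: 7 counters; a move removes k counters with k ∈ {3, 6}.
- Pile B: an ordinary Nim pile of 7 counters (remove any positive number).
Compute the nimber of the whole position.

For pile A, compute g(0), g(1), … with moves {3, 6}:
k:     0  1  2  3  4  5  6  7
g(k):  0  0  0  1  1  1  2  2
So g(7) = 2.
Pile B is a plain Nim pile of size 7, so its Grundy value is 7.
By the Sprague-Grundy theorem, the Grundy value of a sum of independent games is the XOR of the component values.
Combined value = 2 XOR 7 = 5.

5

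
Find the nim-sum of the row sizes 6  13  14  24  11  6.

16

Compute the nim-sum pairwise:
6 XOR 13 = 11
11 XOR 14 = 5
5 XOR 24 = 29
29 XOR 11 = 22
22 XOR 6 = 16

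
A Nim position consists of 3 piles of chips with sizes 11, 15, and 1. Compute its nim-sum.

Compute the nim-sum pairwise:
11 ⊕ 15 = 4
4 ⊕ 1 = 5

5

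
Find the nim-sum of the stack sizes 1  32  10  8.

35

Write each in binary and XOR column by column:
  000001  (1)
  100000  (32)
  001010  (10)
  001000  (8)
  ------
  100011  (35)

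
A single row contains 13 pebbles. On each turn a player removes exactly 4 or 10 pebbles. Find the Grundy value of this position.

1

Compute g(0), g(1), … for moves {4, 10}:
k:     0  1  2  3  4  5  6  7  8  9 10 11 12 13
g(k):  0  0  0  0  1  1  1  1  0  0  2  2  1  1
So g(13) = 1.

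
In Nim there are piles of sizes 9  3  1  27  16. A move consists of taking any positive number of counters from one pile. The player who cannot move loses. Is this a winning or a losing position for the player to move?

Compute the nim-sum pairwise:
9 ⊕ 3 = 10
10 ⊕ 1 = 11
11 ⊕ 27 = 16
16 ⊕ 16 = 0
The nim-sum is 0, so this is a P-position: the player to move is in a losing position under optimal play.

Losing position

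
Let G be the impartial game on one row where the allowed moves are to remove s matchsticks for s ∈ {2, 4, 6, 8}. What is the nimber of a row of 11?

0

Build the Grundy sequence with g(k) = mex{g(k−s) : s ∈ {2, 4, 6, 8}, s ≤ k}:
k:     0  1  2  3  4  5  6  7  8  9 10 11
g(k):  0  0  1  1  2  2  3  3  4  4  0  0
So g(11) = 0.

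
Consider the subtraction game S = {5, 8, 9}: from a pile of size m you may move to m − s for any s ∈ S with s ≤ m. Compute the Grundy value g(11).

2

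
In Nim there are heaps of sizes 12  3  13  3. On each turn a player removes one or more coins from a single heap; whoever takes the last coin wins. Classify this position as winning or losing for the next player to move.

Winning position

Compute the nim-sum pairwise:
12 ^ 3 = 15
15 ^ 13 = 2
2 ^ 3 = 1
The nim-sum is 1 ≠ 0, so this is an N-position: the player to move can win.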